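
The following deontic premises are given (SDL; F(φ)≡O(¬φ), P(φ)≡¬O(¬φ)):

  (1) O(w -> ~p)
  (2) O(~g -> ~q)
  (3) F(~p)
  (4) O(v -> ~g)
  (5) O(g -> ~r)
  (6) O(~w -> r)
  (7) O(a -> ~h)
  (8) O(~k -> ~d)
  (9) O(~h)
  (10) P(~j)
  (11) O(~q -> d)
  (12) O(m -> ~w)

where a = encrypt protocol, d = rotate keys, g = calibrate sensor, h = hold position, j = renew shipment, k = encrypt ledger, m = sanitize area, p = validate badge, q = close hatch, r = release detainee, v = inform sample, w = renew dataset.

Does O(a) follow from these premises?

Premise 7 is O(a -> ~h); even if O(~h) held, inferring O(a) would be affirming the consequent — invalid.
No other premise forces O(a). An ideal world satisfying every premise can still have a false, so O(a) is not derivable.

No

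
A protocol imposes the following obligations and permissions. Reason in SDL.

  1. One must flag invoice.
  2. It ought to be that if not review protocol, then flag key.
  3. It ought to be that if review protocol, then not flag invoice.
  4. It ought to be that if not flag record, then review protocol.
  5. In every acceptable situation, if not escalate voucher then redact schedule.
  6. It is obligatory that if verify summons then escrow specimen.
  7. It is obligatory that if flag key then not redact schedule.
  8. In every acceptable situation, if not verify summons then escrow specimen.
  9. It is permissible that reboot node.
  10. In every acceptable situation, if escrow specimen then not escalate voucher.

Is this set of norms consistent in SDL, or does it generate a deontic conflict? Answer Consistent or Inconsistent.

Inconsistent

Premises 6 and 8 are O(verify_summons → escrow_specimen) and O(¬verify_summons → escrow_specimen); every ideal world satisfies verify_summons or ¬verify_summons, so in either case escrow_specimen holds — hence O(escrow_specimen).
With premise 10, O(escrow_specimen → ¬escalate_voucher), the K-axiom yields O(¬escalate_voucher).
Premise 5 is O(¬escalate_voucher → redact_schedule); since O(¬escalate_voucher), deontic closure gives O(redact_schedule).
The contrapositive of premise 7 (O(flag_key → ¬redact_schedule)) is O(redact_schedule → ¬flag_key), and O(redact_schedule) is already established, so O(¬flag_key).
Premise 2, O(¬review_protocol → flag_key), contraposes to O(¬flag_key → review_protocol); with O(¬flag_key) we get O(review_protocol).
With premise 3, O(review_protocol → ¬flag_invoice), the K-axiom yields O(¬flag_invoice).
Yet premise 1 states O(flag_invoice).
We now have both O(¬flag_invoice) and O(flag_invoice) — flag_invoice is simultaneously obligatory and forbidden, violating the D-axiom.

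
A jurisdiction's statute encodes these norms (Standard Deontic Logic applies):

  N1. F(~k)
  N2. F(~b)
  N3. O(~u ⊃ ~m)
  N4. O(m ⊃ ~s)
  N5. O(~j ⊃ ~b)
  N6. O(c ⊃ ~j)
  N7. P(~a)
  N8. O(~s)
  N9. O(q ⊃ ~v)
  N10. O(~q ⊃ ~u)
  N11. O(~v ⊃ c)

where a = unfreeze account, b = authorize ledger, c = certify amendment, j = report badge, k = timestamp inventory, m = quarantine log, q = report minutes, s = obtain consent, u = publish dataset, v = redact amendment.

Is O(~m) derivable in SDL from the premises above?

Premise 2 is F(~b), i.e. O(b).
Premise 5, O(~j ⊃ ~b), contraposes to O(b ⊃ j); with O(b) we get O(j).
Premise 6, O(c ⊃ ~j), contraposes to O(j ⊃ ~c); with O(j) we get O(~c).
Premise 11 is O(~v ⊃ c); contrapositively O(~c ⊃ v). Since O(~c) holds, K gives O(v).
Premise 9 is O(q ⊃ ~v); contrapositively O(v ⊃ ~q). Since O(v) holds, K gives O(~q).
Premise 10 is O(~q ⊃ ~u); since O(~q), deontic closure gives O(~u).
With premise 3, O(~u ⊃ ~m), the K-axiom yields O(~m).
Premises 1, 4, 7, 8 do not contribute to this derivation.
So O(~m) follows.

Yes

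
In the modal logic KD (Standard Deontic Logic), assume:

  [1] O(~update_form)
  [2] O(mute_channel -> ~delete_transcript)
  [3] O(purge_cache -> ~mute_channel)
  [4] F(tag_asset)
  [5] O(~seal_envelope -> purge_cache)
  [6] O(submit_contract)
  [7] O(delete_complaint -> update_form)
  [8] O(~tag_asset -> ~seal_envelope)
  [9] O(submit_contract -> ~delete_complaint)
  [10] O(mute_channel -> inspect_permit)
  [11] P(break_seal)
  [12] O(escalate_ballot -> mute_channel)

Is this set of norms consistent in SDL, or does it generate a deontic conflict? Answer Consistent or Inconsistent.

Premise 7 is O(delete_complaint -> update_form), but O(delete_complaint) is not derivable from the premises, so it does not yield O(update_form).
So O(update_form) is not derivable, and the apparent clash with O(~update_form) does not arise.
A world satisfying every obligation exists (e.g. break_seal=false, delete_complaint=false, delete_transcript=false, escalate_ballot=false, inspect_permit=false, mute_channel=false, purge_cache=true, seal_envelope=false, submit_contract=true, tag_asset=false, update_form=false); no atom is both obligatory and forbidden, so the set is consistent.

Consistent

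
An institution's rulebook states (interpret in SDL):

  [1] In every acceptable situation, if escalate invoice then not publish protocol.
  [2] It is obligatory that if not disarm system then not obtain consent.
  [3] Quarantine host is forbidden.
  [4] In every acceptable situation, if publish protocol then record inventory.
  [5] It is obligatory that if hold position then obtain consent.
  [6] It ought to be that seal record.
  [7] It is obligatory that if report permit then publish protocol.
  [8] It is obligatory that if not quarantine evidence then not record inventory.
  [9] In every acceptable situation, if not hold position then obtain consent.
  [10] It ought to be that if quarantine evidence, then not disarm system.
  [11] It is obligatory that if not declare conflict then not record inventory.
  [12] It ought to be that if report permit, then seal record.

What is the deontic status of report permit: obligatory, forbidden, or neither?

Forbidden

Premises 9 and 5 are O(¬hold_position → obtain_consent) and O(hold_position → obtain_consent); every ideal world satisfies ¬hold_position or hold_position, so in either case obtain_consent holds — hence O(obtain_consent).
Premise 2, O(¬disarm_system → ¬obtain_consent), contraposes to O(obtain_consent → disarm_system); with O(obtain_consent) we get O(disarm_system).
The contrapositive of premise 10 (O(quarantine_evidence → ¬disarm_system)) is O(disarm_system → ¬quarantine_evidence), and O(disarm_system) is already established, so O(¬quarantine_evidence).
From O(¬quarantine_evidence) and premise 8, O(¬quarantine_evidence → ¬record_inventory), we obtain O(¬record_inventory).
Premise 4 is O(publish_protocol → record_inventory); contrapositively O(¬record_inventory → ¬publish_protocol). Since O(¬record_inventory) holds, K gives O(¬publish_protocol).
Premise 7 is O(report_permit → publish_protocol); contrapositively O(¬publish_protocol → ¬report_permit). Since O(¬publish_protocol) holds, K gives O(¬report_permit).
Premises 1, 3, 6, 11, 12 do not contribute to this derivation.
Thus O(¬report_permit), which is F(report_permit): report_permit is forbidden.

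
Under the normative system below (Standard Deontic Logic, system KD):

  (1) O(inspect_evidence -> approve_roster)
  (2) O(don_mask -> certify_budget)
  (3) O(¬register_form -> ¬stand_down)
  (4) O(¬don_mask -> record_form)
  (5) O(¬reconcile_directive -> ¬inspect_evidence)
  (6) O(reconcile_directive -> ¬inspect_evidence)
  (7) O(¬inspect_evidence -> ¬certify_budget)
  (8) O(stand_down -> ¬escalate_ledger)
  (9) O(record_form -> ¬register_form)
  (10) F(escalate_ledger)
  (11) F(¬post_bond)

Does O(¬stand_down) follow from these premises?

Yes

Premises 6 and 5 cover both cases: O(reconcile_directive -> ¬inspect_evidence) and O(¬reconcile_directive -> ¬inspect_evidence). Since reconcile_directive ∨ ¬reconcile_directive is a tautology, O(¬inspect_evidence) follows.
With premise 7, O(¬inspect_evidence -> ¬certify_budget), the K-axiom yields O(¬certify_budget).
The contrapositive of premise 2 (O(don_mask -> certify_budget)) is O(¬certify_budget -> ¬don_mask), and O(¬certify_budget) is already established, so O(¬don_mask).
Applying K to premise 4 (O(¬don_mask -> record_form)) and O(¬don_mask) yields O(record_form).
With premise 9, O(record_form -> ¬register_form), the K-axiom yields O(¬register_form).
With premise 3, O(¬register_form -> ¬stand_down), the K-axiom yields O(¬stand_down).
Premises 1, 8, 10, 11 do not contribute to this derivation.
So O(¬stand_down) follows.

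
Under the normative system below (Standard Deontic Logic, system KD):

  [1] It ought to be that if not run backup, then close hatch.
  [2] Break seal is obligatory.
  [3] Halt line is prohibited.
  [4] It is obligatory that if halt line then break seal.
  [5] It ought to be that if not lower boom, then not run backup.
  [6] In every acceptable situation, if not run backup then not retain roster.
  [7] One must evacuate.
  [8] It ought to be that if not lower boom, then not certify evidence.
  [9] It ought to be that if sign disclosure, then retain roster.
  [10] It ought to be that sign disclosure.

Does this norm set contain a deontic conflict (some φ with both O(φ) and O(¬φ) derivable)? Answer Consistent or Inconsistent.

Consistent

Premise 4 is O(halt_line → break_seal); even if O(break_seal) held, inferring O(halt_line) would be affirming the consequent — invalid.
So O(halt_line) is not derivable, and the apparent clash with O(¬halt_line) does not arise.
A world satisfying every obligation exists (e.g. break_seal=true, certify_evidence=false, close_hatch=false, evacuate=true, halt_line=false, lower_boom=true, retain_roster=true, run_backup=true, sign_disclosure=true); no atom is both obligatory and forbidden, so the set is consistent.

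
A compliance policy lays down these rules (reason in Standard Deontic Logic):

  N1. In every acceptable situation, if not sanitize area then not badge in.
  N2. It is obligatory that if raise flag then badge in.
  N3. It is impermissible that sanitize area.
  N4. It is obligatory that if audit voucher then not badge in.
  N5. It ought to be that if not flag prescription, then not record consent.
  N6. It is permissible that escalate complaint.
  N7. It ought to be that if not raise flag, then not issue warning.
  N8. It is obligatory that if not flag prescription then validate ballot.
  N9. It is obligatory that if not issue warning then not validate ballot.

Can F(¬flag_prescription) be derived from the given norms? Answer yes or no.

Premise 3, F(sanitize_area), is equivalent to O(¬sanitize_area).
With premise 1, O(¬sanitize_area → ¬badge_in), the K-axiom yields O(¬badge_in).
The contrapositive of premise 2 (O(raise_flag → badge_in)) is O(¬badge_in → ¬raise_flag), and O(¬badge_in) is already established, so O(¬raise_flag).
With premise 7, O(¬raise_flag → ¬issue_warning), the K-axiom yields O(¬issue_warning).
With premise 9, O(¬issue_warning → ¬validate_ballot), the K-axiom yields O(¬validate_ballot).
Premise 8, O(¬flag_prescription → validate_ballot), contraposes to O(¬validate_ballot → flag_prescription); with O(¬validate_ballot) we get O(flag_prescription).
Premises 4, 5, 6 do not contribute to this derivation.
So O(flag_prescription) holds, i.e. F(¬flag_prescription). The claim follows.

Yes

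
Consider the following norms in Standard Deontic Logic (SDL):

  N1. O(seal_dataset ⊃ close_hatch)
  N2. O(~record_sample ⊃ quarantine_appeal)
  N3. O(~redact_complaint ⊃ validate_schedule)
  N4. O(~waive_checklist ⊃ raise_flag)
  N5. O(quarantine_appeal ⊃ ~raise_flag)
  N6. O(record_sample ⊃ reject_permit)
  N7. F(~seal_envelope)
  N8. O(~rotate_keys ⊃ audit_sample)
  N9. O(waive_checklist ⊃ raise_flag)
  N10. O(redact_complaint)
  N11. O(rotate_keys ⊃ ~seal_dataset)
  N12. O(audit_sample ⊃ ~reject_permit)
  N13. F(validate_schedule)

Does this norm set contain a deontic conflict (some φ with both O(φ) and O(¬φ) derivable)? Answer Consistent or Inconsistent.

Premise 3 is O(~redact_complaint ⊃ validate_schedule), but O(~redact_complaint) is not derivable from the premises, so it does not yield O(validate_schedule).
So O(validate_schedule) is not derivable, and the apparent clash with O(~validate_schedule) does not arise.
A world satisfying every obligation exists (e.g. audit_sample=false, close_hatch=false, quarantine_appeal=false, raise_flag=true, record_sample=true, redact_complaint=true, reject_permit=true, rotate_keys=true, seal_dataset=false, seal_envelope=true, validate_schedule=false, waive_checklist=false); no atom is both obligatory and forbidden, so the set is consistent.

Consistent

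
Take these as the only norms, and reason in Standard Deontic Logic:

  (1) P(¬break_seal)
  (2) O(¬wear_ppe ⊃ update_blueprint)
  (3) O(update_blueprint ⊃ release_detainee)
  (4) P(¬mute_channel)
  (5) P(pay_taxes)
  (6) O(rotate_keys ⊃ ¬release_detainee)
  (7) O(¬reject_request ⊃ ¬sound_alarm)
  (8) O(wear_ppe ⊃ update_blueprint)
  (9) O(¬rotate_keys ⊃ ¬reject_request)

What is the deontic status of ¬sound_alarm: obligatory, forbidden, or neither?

Obligatory

Premises 2 and 8 cover both cases: O(¬wear_ppe ⊃ update_blueprint) and O(wear_ppe ⊃ update_blueprint). Since ¬wear_ppe ∨ wear_ppe is a tautology, O(update_blueprint) follows.
Applying K to premise 3 (O(update_blueprint ⊃ release_detainee)) and O(update_blueprint) yields O(release_detainee).
The contrapositive of premise 6 (O(rotate_keys ⊃ ¬release_detainee)) is O(release_detainee ⊃ ¬rotate_keys), and O(release_detainee) is already established, so O(¬rotate_keys).
From O(¬rotate_keys) and premise 9, O(¬rotate_keys ⊃ ¬reject_request), we obtain O(¬reject_request).
Applying K to premise 7 (O(¬reject_request ⊃ ¬sound_alarm)) and O(¬reject_request) yields O(¬sound_alarm).
Premises 1, 4, 5 do not contribute to this derivation.
Hence ¬sound_alarm is obligatory.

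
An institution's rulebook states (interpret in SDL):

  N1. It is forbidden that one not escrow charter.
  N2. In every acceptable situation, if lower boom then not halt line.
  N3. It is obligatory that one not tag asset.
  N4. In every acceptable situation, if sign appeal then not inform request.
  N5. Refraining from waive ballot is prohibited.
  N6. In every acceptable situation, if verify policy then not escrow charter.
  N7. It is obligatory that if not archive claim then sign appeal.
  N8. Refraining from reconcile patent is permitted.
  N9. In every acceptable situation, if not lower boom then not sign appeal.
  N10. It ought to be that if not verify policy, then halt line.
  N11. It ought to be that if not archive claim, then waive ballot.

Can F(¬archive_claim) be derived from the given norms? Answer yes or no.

Yes

Premise 1 is F(¬escrow_charter), i.e. O(escrow_charter).
The contrapositive of premise 6 (O(verify_policy → ¬escrow_charter)) is O(escrow_charter → ¬verify_policy), and O(escrow_charter) is already established, so O(¬verify_policy).
From O(¬verify_policy) and premise 10, O(¬verify_policy → halt_line), we obtain O(halt_line).
Premise 2 is O(lower_boom → ¬halt_line); contrapositively O(halt_line → ¬lower_boom). Since O(halt_line) holds, K gives O(¬lower_boom).
Premise 9 is O(¬lower_boom → ¬sign_appeal); since O(¬lower_boom), deontic closure gives O(¬sign_appeal).
Premise 7, O(¬archive_claim → sign_appeal), contraposes to O(¬sign_appeal → archive_claim); with O(¬sign_appeal) we get O(archive_claim).
Premises 3, 4, 5, 8, 11 do not contribute to this derivation.
So O(archive_claim) holds, i.e. F(¬archive_claim). The claim follows.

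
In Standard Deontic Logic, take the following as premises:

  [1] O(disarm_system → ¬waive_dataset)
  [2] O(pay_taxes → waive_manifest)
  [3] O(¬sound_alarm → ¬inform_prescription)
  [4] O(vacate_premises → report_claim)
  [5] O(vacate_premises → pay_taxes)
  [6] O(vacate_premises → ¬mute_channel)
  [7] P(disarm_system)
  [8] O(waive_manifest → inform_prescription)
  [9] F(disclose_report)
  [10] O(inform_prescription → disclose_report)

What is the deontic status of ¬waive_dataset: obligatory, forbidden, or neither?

Neither

Premise 1 is O(disarm_system → ¬waive_dataset), but O(disarm_system) is not derivable from the premises (the permission P(disarm_system) asserts only ¬O(¬disarm_system), not O(disarm_system)), so it does not yield O(¬waive_dataset).
No premise or chain of K-axiom applications forces O(¬waive_dataset), and none forces O(waive_dataset). So ¬waive_dataset is neither obligatory nor forbidden under these norms.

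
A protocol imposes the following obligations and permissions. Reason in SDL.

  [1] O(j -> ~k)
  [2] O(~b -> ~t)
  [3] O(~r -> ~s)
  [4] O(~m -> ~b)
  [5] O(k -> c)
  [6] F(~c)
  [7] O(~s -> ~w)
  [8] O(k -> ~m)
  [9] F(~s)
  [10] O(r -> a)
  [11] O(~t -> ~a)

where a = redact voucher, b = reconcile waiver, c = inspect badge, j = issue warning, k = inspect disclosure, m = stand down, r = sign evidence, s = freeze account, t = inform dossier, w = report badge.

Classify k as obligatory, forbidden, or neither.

Premise 9, F(~s), is equivalent to O(s).
Premise 3, O(~r -> ~s), contraposes to O(s -> r); with O(s) we get O(r).
From O(r) and premise 10, O(r -> a), we obtain O(a).
Premise 11 is O(~t -> ~a); contrapositively O(a -> t). Since O(a) holds, K gives O(t).
Premise 2 is O(~b -> ~t); contrapositively O(t -> b). Since O(t) holds, K gives O(b).
The contrapositive of premise 4 (O(~m -> ~b)) is O(b -> m), and O(b) is already established, so O(m).
Premise 8 is O(k -> ~m); contrapositively O(m -> ~k). Since O(m) holds, K gives O(~k).
Premises 1, 5, 6, 7 do not contribute to this derivation.
Thus O(~k), which is F(k): k is forbidden.

Forbidden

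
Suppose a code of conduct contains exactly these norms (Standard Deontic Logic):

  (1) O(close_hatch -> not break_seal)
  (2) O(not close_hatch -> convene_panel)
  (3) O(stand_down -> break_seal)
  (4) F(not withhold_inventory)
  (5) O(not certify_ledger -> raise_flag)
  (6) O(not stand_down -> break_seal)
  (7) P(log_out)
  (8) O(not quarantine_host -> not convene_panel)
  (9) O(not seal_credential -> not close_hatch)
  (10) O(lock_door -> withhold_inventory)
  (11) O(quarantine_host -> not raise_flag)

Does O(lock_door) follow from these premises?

Premise 10 is O(lock_door -> withhold_inventory); even if O(withhold_inventory) held, inferring O(lock_door) would be affirming the consequent — invalid.
No other premise forces O(lock_door). An ideal world satisfying every premise can still have lock_door false, so O(lock_door) is not derivable.

No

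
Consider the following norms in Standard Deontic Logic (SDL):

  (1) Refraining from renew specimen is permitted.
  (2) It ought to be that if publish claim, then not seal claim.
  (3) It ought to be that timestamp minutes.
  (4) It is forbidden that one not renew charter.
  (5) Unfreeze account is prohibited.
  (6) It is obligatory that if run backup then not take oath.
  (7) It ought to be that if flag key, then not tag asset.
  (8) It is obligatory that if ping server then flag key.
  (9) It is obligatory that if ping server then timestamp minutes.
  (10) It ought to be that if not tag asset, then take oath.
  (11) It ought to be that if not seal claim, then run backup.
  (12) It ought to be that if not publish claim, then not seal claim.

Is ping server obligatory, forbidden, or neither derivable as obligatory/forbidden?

Forbidden

Premises 12 and 2 are O(¬publish_claim → ¬seal_claim) and O(publish_claim → ¬seal_claim); every ideal world satisfies ¬publish_claim or publish_claim, so in either case ¬seal_claim holds — hence O(¬seal_claim).
Premise 11 is O(¬seal_claim → run_backup); since O(¬seal_claim), deontic closure gives O(run_backup).
With premise 6, O(run_backup → ¬take_oath), the K-axiom yields O(¬take_oath).
Premise 10 is O(¬tag_asset → take_oath); contrapositively O(¬take_oath → tag_asset). Since O(¬take_oath) holds, K gives O(tag_asset).
The contrapositive of premise 7 (O(flag_key → ¬tag_asset)) is O(tag_asset → ¬flag_key), and O(tag_asset) is already established, so O(¬flag_key).
Premise 8, O(ping_server → flag_key), contraposes to O(¬flag_key → ¬ping_server); with O(¬flag_key) we get O(¬ping_server).
Premises 1, 3, 4, 5, 9 do not contribute to this derivation.
Thus O(¬ping_server), which is F(ping_server): ping_server is forbidden.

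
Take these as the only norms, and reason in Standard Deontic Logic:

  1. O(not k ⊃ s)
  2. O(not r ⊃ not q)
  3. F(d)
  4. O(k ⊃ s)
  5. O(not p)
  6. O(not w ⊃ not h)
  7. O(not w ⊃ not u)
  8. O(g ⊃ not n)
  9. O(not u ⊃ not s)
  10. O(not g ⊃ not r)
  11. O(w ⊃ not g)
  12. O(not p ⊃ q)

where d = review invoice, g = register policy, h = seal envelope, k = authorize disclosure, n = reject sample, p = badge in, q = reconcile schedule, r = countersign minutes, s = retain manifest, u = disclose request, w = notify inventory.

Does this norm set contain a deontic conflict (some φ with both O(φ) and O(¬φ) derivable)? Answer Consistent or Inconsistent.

Inconsistent

Premises 1 and 4 are O(not k ⊃ s) and O(k ⊃ s); every ideal world satisfies not k or k, so in either case s holds — hence O(s).
The contrapositive of premise 9 (O(not u ⊃ not s)) is O(s ⊃ u), and O(s) is already established, so O(u).
Premise 7, O(not w ⊃ not u), contraposes to O(u ⊃ w); with O(u) we get O(w).
Premise 11 is O(w ⊃ not g); since O(w), deontic closure gives O(not g).
With premise 10, O(not g ⊃ not r), the K-axiom yields O(not r).
Premise 2 is O(not r ⊃ not q); since O(not r), deontic closure gives O(not q).
Premise 12 is O(not p ⊃ q); contrapositively O(not q ⊃ p). Since O(not q) holds, K gives O(p).
Yet premise 5 states O(not p).
We now have both O(p) and O(not p) — p is simultaneously obligatory and forbidden, violating the D-axiom.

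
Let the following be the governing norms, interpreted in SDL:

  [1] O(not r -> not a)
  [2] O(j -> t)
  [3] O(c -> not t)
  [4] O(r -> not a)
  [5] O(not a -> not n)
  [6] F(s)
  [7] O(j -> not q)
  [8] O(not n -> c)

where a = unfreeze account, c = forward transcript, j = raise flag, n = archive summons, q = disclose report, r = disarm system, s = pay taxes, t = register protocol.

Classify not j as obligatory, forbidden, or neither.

Obligatory

Premises 1 and 4 are O(not r -> not a) and O(r -> not a); every ideal world satisfies not r or r, so in either case not a holds — hence O(not a).
Applying K to premise 5 (O(not a -> not n)) and O(not a) yields O(not n).
From O(not n) and premise 8, O(not n -> c), we obtain O(c).
From O(c) and premise 3, O(c -> not t), we obtain O(not t).
Premise 2 is O(j -> t); contrapositively O(not t -> not j). Since O(not t) holds, K gives O(not j).
Premises 6, 7 do not contribute to this derivation.
Hence not j is obligatory.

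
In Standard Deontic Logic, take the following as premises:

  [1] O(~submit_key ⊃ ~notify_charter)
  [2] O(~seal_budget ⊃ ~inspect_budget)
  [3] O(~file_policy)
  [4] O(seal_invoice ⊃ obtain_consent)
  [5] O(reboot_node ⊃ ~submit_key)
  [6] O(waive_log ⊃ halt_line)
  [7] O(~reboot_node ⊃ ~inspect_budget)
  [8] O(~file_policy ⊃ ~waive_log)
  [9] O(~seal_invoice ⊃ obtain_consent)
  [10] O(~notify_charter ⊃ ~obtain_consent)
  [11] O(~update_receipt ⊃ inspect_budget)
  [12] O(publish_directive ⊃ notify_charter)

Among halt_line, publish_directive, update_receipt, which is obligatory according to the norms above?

Premises 4 and 9 cover both cases: O(seal_invoice ⊃ obtain_consent) and O(~seal_invoice ⊃ obtain_consent). Since seal_invoice ∨ ~seal_invoice is a tautology, O(obtain_consent) follows.
Premise 10, O(~notify_charter ⊃ ~obtain_consent), contraposes to O(obtain_consent ⊃ notify_charter); with O(obtain_consent) we get O(notify_charter).
The contrapositive of premise 1 (O(~submit_key ⊃ ~notify_charter)) is O(notify_charter ⊃ submit_key), and O(notify_charter) is already established, so O(submit_key).
The contrapositive of premise 5 (O(reboot_node ⊃ ~submit_key)) is O(submit_key ⊃ ~reboot_node), and O(submit_key) is already established, so O(~reboot_node).
From O(~reboot_node) and premise 7, O(~reboot_node ⊃ ~inspect_budget), we obtain O(~inspect_budget).
The contrapositive of premise 11 (O(~update_receipt ⊃ inspect_budget)) is O(~inspect_budget ⊃ update_receipt), and O(~inspect_budget) is already established, so O(update_receipt).
So O(update_receipt) holds — update_receipt is obligatory. None of the other listed options is made obligatory by any chain of premises.

update_receipt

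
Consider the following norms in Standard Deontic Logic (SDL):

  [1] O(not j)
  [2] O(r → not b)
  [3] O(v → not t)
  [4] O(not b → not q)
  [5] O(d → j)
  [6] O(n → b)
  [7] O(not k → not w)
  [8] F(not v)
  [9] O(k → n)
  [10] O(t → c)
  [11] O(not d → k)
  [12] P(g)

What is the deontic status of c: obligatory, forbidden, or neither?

Neither

Premise 10 is O(t → c), but O(t) is not derivable from the premises, so it does not yield O(c).
No premise or chain of K-axiom applications forces O(c), and none forces O(not c). So c is neither obligatory nor forbidden under these norms.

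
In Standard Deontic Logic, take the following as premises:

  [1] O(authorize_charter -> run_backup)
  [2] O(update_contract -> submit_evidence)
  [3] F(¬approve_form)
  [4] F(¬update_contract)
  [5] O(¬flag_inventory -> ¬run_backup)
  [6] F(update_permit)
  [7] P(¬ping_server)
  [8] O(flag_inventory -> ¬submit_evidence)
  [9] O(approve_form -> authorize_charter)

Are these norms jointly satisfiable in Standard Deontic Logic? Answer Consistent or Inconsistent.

F(¬approve_form) at premise 3 means O(approve_form).
From O(approve_form) and premise 9, O(approve_form -> authorize_charter), we obtain O(authorize_charter).
Applying K to premise 1 (O(authorize_charter -> run_backup)) and O(authorize_charter) yields O(run_backup).
Premise 5, O(¬flag_inventory -> ¬run_backup), contraposes to O(run_backup -> flag_inventory); with O(run_backup) we get O(flag_inventory).
From O(flag_inventory) and premise 8, O(flag_inventory -> ¬submit_evidence), we obtain O(¬submit_evidence).
Premise 2 is O(update_contract -> submit_evidence); contrapositively O(¬submit_evidence -> ¬update_contract). Since O(¬submit_evidence) holds, K gives O(¬update_contract).
However, F(¬update_contract) at premise 4 amounts to O(update_contract).
We now have both O(¬update_contract) and O(update_contract) — update_contract is simultaneously obligatory and forbidden, violating the D-axiom.

Inconsistent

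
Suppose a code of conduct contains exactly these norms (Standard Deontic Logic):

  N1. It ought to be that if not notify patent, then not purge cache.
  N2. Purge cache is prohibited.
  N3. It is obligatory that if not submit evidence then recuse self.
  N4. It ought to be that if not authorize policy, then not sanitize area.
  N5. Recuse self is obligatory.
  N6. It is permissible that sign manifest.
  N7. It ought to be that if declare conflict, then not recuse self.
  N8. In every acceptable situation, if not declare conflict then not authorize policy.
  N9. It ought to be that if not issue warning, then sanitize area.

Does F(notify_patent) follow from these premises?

No

Premise 1 is O(¬notify_patent → ¬purge_cache); even if O(¬purge_cache) held, inferring O(¬notify_patent) would be affirming the consequent — invalid.
No other premise forces O(¬notify_patent). An ideal world satisfying every premise can still have notify_patent true, so F(notify_patent) is not derivable.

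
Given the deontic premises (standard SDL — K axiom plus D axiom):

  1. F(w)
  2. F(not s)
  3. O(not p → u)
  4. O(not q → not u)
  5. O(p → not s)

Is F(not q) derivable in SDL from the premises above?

F(not s) at premise 2 means O(s).
The contrapositive of premise 5 (O(p → not s)) is O(s → not p), and O(s) is already established, so O(not p).
With premise 3, O(not p → u), the K-axiom yields O(u).
The contrapositive of premise 4 (O(not q → not u)) is O(u → q), and O(u) is already established, so O(q).
Premise 1 does not contribute to this derivation.
So O(q) holds, i.e. F(not q). The claim follows.

Yes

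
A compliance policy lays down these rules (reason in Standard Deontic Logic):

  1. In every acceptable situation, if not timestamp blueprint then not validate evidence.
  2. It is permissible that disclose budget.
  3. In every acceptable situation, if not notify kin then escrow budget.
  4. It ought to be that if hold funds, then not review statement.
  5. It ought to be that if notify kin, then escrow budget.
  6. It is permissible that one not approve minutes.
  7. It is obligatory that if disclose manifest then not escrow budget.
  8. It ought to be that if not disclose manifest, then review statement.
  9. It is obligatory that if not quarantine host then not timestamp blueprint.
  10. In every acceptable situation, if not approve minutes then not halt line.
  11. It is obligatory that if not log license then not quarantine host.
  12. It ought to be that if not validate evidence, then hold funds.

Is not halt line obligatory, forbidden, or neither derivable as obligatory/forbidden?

Premise 10 is O(¬approve_minutes → ¬halt_line), but O(¬approve_minutes) is not derivable from the premises (the permission P(¬approve_minutes) asserts only ¬O(approve_minutes), not O(¬approve_minutes)), so it does not yield O(¬halt_line).
No premise or chain of K-axiom applications forces O(¬halt_line), and none forces O(halt_line). So ¬halt_line is neither obligatory nor forbidden under these norms.

Neither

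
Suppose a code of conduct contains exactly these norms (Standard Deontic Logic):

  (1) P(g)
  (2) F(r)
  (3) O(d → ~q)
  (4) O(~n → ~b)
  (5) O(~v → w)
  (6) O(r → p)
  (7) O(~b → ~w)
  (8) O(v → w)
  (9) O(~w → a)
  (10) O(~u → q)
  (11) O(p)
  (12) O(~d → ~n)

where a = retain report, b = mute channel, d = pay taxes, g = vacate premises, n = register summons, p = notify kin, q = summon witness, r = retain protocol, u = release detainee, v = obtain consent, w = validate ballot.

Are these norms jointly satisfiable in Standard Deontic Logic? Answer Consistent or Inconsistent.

Premise 6 is O(r → p); even if O(p) held, inferring O(r) would be affirming the consequent — invalid.
So O(r) is not derivable, and the apparent clash with O(~r) does not arise.
A world satisfying every obligation exists (e.g. a=false, b=true, d=true, g=false, n=true, p=true, q=false, r=false, u=true, v=false, w=true); no atom is both obligatory and forbidden, so the set is consistent.

Consistent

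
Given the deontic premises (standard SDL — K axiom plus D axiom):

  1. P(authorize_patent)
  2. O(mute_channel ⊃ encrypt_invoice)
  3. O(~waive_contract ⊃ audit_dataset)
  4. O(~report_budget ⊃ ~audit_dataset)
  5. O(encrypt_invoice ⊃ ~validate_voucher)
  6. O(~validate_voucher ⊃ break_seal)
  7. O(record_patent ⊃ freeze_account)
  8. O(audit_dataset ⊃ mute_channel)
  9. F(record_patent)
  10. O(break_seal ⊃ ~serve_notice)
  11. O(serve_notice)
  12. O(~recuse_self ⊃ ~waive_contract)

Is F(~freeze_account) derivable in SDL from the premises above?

Premise 7 is O(record_patent ⊃ freeze_account), but O(record_patent) is not derivable from the premises, so it does not yield O(freeze_account).
No other premise forces O(freeze_account). An ideal world satisfying every premise can still have ~freeze_account true, so F(~freeze_account) is not derivable.

No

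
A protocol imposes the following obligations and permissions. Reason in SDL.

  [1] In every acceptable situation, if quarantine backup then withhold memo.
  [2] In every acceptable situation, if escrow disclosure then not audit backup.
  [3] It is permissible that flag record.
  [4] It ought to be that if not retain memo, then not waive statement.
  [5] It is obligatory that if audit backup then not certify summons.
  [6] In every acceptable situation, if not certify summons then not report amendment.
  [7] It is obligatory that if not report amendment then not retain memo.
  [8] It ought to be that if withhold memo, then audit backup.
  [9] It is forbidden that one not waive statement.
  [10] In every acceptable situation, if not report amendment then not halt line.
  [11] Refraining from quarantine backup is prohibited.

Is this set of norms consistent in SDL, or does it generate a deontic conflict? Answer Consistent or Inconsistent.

F(¬waive_statement) at premise 9 means O(waive_statement).
Premise 4, O(¬retain_memo → ¬waive_statement), contraposes to O(waive_statement → retain_memo); with O(waive_statement) we get O(retain_memo).
Premise 7, O(¬report_amendment → ¬retain_memo), contraposes to O(retain_memo → report_amendment); with O(retain_memo) we get O(report_amendment).
Premise 6, O(¬certify_summons → ¬report_amendment), contraposes to O(report_amendment → certify_summons); with O(report_amendment) we get O(certify_summons).
The contrapositive of premise 5 (O(audit_backup → ¬certify_summons)) is O(certify_summons → ¬audit_backup), and O(certify_summons) is already established, so O(¬audit_backup).
Premise 8, O(withhold_memo → audit_backup), contraposes to O(¬audit_backup → ¬withhold_memo); with O(¬audit_backup) we get O(¬withhold_memo).
The contrapositive of premise 1 (O(quarantine_backup → withhold_memo)) is O(¬withhold_memo → ¬quarantine_backup), and O(¬withhold_memo) is already established, so O(¬quarantine_backup).
However, F(¬quarantine_backup) at premise 11 amounts to O(quarantine_backup).
We now have both O(¬quarantine_backup) and O(quarantine_backup) — quarantine_backup is simultaneously obligatory and forbidden, violating the D-axiom.

Inconsistent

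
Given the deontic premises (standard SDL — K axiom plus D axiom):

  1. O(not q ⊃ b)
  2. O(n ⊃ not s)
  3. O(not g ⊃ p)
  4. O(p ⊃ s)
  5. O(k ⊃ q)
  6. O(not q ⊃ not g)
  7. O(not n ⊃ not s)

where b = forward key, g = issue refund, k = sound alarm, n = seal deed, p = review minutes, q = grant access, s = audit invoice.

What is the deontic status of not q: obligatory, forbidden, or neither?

By case analysis on not n: premise 7 gives O(not n ⊃ not s) and premise 2 gives O(n ⊃ not s), so O(not s) either way.
Premise 4, O(p ⊃ s), contraposes to O(not s ⊃ not p); with O(not s) we get O(not p).
The contrapositive of premise 3 (O(not g ⊃ p)) is O(not p ⊃ g), and O(not p) is already established, so O(g).
Premise 6 is O(not q ⊃ not g); contrapositively O(g ⊃ q). Since O(g) holds, K gives O(q).
Premises 1, 5 do not contribute to this derivation.
Thus O(q), which is F(not q): not q is forbidden.

Forbidden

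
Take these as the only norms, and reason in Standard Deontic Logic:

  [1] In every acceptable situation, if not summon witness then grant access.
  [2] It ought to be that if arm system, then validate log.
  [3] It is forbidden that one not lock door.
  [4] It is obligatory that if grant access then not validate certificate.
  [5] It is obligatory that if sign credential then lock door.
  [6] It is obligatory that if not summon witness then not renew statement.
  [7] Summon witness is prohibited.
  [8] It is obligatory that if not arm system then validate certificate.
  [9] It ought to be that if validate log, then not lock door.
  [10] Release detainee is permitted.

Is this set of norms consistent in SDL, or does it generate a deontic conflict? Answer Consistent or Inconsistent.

Inconsistent

Premise 3, F(¬lock_door), is equivalent to O(lock_door).
Premise 9 is O(validate_log → ¬lock_door); contrapositively O(lock_door → ¬validate_log). Since O(lock_door) holds, K gives O(¬validate_log).
Premise 2, O(arm_system → validate_log), contraposes to O(¬validate_log → ¬arm_system); with O(¬validate_log) we get O(¬arm_system).
Applying K to premise 8 (O(¬arm_system → validate_certificate)) and O(¬arm_system) yields O(validate_certificate).
Premise 4 is O(grant_access → ¬validate_certificate); contrapositively O(validate_certificate → ¬grant_access). Since O(validate_certificate) holds, K gives O(¬grant_access).
Premise 1, O(¬summon_witness → grant_access), contraposes to O(¬grant_access → summon_witness); with O(¬grant_access) we get O(summon_witness).
But premise 7, F(summon_witness), means O(¬summon_witness).
We now have both O(summon_witness) and O(¬summon_witness) — summon_witness is simultaneously obligatory and forbidden, violating the D-axiom.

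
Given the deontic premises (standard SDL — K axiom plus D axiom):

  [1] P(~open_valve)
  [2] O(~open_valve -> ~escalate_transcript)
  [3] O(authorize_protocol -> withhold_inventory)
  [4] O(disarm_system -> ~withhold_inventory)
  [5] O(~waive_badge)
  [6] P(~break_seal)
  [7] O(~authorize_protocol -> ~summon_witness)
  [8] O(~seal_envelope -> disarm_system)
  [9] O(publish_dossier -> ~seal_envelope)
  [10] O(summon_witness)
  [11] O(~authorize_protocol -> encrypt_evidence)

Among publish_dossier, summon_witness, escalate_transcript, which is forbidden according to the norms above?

publish_dossier

Premise 10 gives O(summon_witness).
The contrapositive of premise 7 (O(~authorize_protocol -> ~summon_witness)) is O(summon_witness -> authorize_protocol), and O(summon_witness) is already established, so O(authorize_protocol).
Premise 3 is O(authorize_protocol -> withhold_inventory); since O(authorize_protocol), deontic closure gives O(withhold_inventory).
Premise 4, O(disarm_system -> ~withhold_inventory), contraposes to O(withhold_inventory -> ~disarm_system); with O(withhold_inventory) we get O(~disarm_system).
The contrapositive of premise 8 (O(~seal_envelope -> disarm_system)) is O(~disarm_system -> seal_envelope), and O(~disarm_system) is already established, so O(seal_envelope).
The contrapositive of premise 9 (O(publish_dossier -> ~seal_envelope)) is O(seal_envelope -> ~publish_dossier), and O(seal_envelope) is already established, so O(~publish_dossier).
So O(~publish_dossier) holds, i.e. publish_dossier is forbidden. None of the other listed options is forbidden under the premises.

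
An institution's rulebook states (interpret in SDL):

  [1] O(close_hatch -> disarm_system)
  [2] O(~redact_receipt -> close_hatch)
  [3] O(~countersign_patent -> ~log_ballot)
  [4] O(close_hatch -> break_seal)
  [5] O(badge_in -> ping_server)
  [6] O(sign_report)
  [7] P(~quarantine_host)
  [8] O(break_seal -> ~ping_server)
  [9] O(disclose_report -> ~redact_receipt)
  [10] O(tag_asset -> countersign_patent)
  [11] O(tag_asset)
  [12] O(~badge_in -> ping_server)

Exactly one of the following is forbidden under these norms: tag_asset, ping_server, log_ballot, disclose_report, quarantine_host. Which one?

Premises 12 and 5 are O(~badge_in -> ping_server) and O(badge_in -> ping_server); every ideal world satisfies ~badge_in or badge_in, so in either case ping_server holds — hence O(ping_server).
Premise 8, O(break_seal -> ~ping_server), contraposes to O(ping_server -> ~break_seal); with O(ping_server) we get O(~break_seal).
The contrapositive of premise 4 (O(close_hatch -> break_seal)) is O(~break_seal -> ~close_hatch), and O(~break_seal) is already established, so O(~close_hatch).
Premise 2, O(~redact_receipt -> close_hatch), contraposes to O(~close_hatch -> redact_receipt); with O(~close_hatch) we get O(redact_receipt).
The contrapositive of premise 9 (O(disclose_report -> ~redact_receipt)) is O(redact_receipt -> ~disclose_report), and O(redact_receipt) is already established, so O(~disclose_report).
So O(~disclose_report) holds, i.e. disclose_report is forbidden. None of the other listed options is forbidden under the premises.

disclose_report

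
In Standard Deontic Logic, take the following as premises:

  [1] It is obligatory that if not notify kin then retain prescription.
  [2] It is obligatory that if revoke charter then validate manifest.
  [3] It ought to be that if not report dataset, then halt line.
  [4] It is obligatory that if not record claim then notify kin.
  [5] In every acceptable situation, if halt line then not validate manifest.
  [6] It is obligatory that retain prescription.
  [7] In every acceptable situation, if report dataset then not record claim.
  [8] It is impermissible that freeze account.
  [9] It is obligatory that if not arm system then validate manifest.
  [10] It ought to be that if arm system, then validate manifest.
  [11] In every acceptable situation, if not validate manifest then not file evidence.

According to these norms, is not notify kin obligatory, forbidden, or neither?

Forbidden

Premises 10 and 9 are O(arm_system → validate_manifest) and O(¬arm_system → validate_manifest); every ideal world satisfies arm_system or ¬arm_system, so in either case validate_manifest holds — hence O(validate_manifest).
Premise 5 is O(halt_line → ¬validate_manifest); contrapositively O(validate_manifest → ¬halt_line). Since O(validate_manifest) holds, K gives O(¬halt_line).
Premise 3 is O(¬report_dataset → halt_line); contrapositively O(¬halt_line → report_dataset). Since O(¬halt_line) holds, K gives O(report_dataset).
Applying K to premise 7 (O(report_dataset → ¬record_claim)) and O(report_dataset) yields O(¬record_claim).
Applying K to premise 4 (O(¬record_claim → notify_kin)) and O(¬record_claim) yields O(notify_kin).
Premises 1, 2, 6, 8, 11 do not contribute to this derivation.
Thus O(notify_kin), which is F(¬notify_kin): ¬notify_kin is forbidden.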